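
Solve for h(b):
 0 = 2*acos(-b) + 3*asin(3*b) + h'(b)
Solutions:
 h(b) = C1 - 2*b*acos(-b) - 3*b*asin(3*b) - sqrt(1 - 9*b^2) - 2*sqrt(1 - b^2)


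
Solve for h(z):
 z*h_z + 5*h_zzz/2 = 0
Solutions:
 h(z) = C1 + Integral(C2*airyai(-2^(1/3)*5^(2/3)*z/5) + C3*airybi(-2^(1/3)*5^(2/3)*z/5), z)


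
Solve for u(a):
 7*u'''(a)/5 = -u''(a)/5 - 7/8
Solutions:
 u(a) = C1 + C2*a + C3*exp(-a/7) - 35*a^2/16


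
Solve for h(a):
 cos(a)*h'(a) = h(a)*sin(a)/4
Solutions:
 h(a) = C1/cos(a)^(1/4)


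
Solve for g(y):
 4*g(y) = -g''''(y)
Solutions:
 g(y) = (C1*sin(y) + C2*cos(y))*exp(-y) + (C3*sin(y) + C4*cos(y))*exp(y)


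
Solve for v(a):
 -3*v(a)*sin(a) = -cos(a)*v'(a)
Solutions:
 v(a) = C1/cos(a)^3


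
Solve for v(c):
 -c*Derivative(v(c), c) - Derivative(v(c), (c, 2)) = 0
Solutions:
 v(c) = C1 + C2*erf(sqrt(2)*c/2)


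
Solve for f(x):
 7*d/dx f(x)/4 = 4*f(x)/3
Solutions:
 f(x) = C1*exp(16*x/21)


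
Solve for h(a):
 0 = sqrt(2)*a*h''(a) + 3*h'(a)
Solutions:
 h(a) = C1 + C2*a^(1 - 3*sqrt(2)/2)


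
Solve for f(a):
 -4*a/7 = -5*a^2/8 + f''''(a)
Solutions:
 f(a) = C1 + C2*a + C3*a^2 + C4*a^3 + a^6/576 - a^5/210


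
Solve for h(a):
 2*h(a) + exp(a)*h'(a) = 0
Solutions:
 h(a) = C1*exp(2*exp(-a))


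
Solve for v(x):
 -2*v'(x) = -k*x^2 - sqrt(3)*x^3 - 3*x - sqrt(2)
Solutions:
 v(x) = C1 + k*x^3/6 + sqrt(3)*x^4/8 + 3*x^2/4 + sqrt(2)*x/2


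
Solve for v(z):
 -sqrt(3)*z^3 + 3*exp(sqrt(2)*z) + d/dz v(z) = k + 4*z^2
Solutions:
 v(z) = C1 + k*z + sqrt(3)*z^4/4 + 4*z^3/3 - 3*sqrt(2)*exp(sqrt(2)*z)/2


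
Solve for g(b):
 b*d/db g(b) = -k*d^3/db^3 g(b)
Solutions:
 g(b) = C1 + Integral(C2*airyai(b*(-1/k)^(1/3)) + C3*airybi(b*(-1/k)^(1/3)), b)


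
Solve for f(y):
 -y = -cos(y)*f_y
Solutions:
 f(y) = C1 + Integral(y/cos(y), y)


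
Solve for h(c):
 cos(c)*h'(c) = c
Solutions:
 h(c) = C1 + Integral(c/cos(c), c)


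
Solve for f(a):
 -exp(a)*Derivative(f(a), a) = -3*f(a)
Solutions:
 f(a) = C1*exp(-3*exp(-a))


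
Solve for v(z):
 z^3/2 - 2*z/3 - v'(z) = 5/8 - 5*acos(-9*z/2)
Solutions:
 v(z) = C1 + z^4/8 - z^2/3 + 5*z*acos(-9*z/2) - 5*z/8 + 5*sqrt(4 - 81*z^2)/9


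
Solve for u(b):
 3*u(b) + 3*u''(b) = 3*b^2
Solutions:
 u(b) = C1*sin(b) + C2*cos(b) + b^2 - 2


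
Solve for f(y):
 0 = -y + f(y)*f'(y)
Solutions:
 f(y) = -sqrt(C1 + y^2)
 f(y) = sqrt(C1 + y^2)


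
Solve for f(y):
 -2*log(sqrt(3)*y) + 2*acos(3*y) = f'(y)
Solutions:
 f(y) = C1 - 2*y*log(y) + 2*y*acos(3*y) - y*log(3) + 2*y - 2*sqrt(1 - 9*y^2)/3


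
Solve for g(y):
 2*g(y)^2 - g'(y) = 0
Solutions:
 g(y) = -1/(C1 + 2*y)


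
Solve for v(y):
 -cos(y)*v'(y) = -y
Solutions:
 v(y) = C1 + Integral(y/cos(y), y)


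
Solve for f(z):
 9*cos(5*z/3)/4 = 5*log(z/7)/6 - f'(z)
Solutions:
 f(z) = C1 + 5*z*log(z)/6 - 5*z*log(7)/6 - 5*z/6 - 27*sin(5*z/3)/20


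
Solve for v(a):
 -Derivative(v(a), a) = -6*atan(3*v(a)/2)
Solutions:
 Integral(1/atan(3*_y/2), (_y, v(a))) = C1 + 6*a


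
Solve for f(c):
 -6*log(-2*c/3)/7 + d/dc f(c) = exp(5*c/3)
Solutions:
 f(c) = C1 + 6*c*log(-c)/7 + 6*c*(-log(3) - 1 + log(2))/7 + 3*exp(5*c/3)/5


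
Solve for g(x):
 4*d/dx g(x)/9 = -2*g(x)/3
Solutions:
 g(x) = C1*exp(-3*x/2)


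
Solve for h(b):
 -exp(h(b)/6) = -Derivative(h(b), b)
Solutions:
 h(b) = 6*log(-1/(C1 + b)) + 6*log(6)


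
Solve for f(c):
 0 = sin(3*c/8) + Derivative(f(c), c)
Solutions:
 f(c) = C1 + 8*cos(3*c/8)/3


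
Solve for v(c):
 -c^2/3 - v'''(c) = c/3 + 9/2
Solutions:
 v(c) = C1 + C2*c + C3*c^2 - c^5/180 - c^4/72 - 3*c^3/4


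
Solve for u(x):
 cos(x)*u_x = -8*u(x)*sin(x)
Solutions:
 u(x) = C1*cos(x)^8


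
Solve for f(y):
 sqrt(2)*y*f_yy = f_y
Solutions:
 f(y) = C1 + C2*y^(sqrt(2)/2 + 1)


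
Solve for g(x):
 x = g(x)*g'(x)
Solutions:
 g(x) = -sqrt(C1 + x^2)
 g(x) = sqrt(C1 + x^2)


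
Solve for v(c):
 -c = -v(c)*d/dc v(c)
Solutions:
 v(c) = -sqrt(C1 + c^2)
 v(c) = sqrt(C1 + c^2)


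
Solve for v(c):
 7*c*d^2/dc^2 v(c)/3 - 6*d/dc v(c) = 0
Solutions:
 v(c) = C1 + C2*c^(25/7)


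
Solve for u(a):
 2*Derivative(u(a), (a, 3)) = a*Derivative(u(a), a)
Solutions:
 u(a) = C1 + Integral(C2*airyai(2^(2/3)*a/2) + C3*airybi(2^(2/3)*a/2), a)


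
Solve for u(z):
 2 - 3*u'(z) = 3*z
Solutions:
 u(z) = C1 - z^2/2 + 2*z/3


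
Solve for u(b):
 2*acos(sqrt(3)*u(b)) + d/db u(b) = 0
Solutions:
 Integral(1/acos(sqrt(3)*_y), (_y, u(b))) = C1 - 2*b


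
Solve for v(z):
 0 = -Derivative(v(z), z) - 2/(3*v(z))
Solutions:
 v(z) = -sqrt(C1 - 12*z)/3
 v(z) = sqrt(C1 - 12*z)/3


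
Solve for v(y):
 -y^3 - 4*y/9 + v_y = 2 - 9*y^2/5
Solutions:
 v(y) = C1 + y^4/4 - 3*y^3/5 + 2*y^2/9 + 2*y


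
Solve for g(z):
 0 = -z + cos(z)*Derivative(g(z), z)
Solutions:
 g(z) = C1 + Integral(z/cos(z), z)


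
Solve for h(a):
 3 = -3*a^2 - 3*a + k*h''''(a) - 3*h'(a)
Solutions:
 h(a) = C1 + C2*exp(3^(1/3)*a*(1/k)^(1/3)) + C3*exp(a*(-3^(1/3) + 3^(5/6)*I)*(1/k)^(1/3)/2) + C4*exp(-a*(3^(1/3) + 3^(5/6)*I)*(1/k)^(1/3)/2) - a^3/3 - a^2/2 - a


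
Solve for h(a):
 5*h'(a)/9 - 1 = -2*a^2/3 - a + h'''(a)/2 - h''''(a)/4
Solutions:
 h(a) = C1 + C2*exp(a*(2*2^(2/3)/(sqrt(105) + 11)^(1/3) + 2^(1/3)*(sqrt(105) + 11)^(1/3) + 4)/6)*sin(2^(1/3)*sqrt(3)*a*(-(sqrt(105) + 11)^(1/3) + 2*2^(1/3)/(sqrt(105) + 11)^(1/3))/6) + C3*exp(a*(2*2^(2/3)/(sqrt(105) + 11)^(1/3) + 2^(1/3)*(sqrt(105) + 11)^(1/3) + 4)/6)*cos(2^(1/3)*sqrt(3)*a*(-(sqrt(105) + 11)^(1/3) + 2*2^(1/3)/(sqrt(105) + 11)^(1/3))/6) + C4*exp(a*(-2^(1/3)*(sqrt(105) + 11)^(1/3) - 2*2^(2/3)/(sqrt(105) + 11)^(1/3) + 2)/3) - 2*a^3/5 - 9*a^2/10 - 9*a/25


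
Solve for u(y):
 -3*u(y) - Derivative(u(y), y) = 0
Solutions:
 u(y) = C1*exp(-3*y)


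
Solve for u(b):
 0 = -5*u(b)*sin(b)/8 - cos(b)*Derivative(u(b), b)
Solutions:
 u(b) = C1*cos(b)^(5/8)


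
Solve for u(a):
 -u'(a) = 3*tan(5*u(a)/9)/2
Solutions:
 u(a) = -9*asin(C1*exp(-5*a/6))/5 + 9*pi/5
 u(a) = 9*asin(C1*exp(-5*a/6))/5


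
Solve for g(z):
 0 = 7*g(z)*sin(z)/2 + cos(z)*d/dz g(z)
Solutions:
 g(z) = C1*cos(z)^(7/2)


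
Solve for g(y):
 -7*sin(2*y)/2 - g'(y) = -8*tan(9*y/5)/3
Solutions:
 g(y) = C1 - 40*log(cos(9*y/5))/27 + 7*cos(2*y)/4


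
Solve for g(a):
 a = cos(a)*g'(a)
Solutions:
 g(a) = C1 + Integral(a/cos(a), a)


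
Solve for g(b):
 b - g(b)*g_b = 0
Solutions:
 g(b) = -sqrt(C1 + b^2)
 g(b) = sqrt(C1 + b^2)


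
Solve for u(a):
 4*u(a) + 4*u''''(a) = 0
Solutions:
 u(a) = (C1*sin(sqrt(2)*a/2) + C2*cos(sqrt(2)*a/2))*exp(-sqrt(2)*a/2) + (C3*sin(sqrt(2)*a/2) + C4*cos(sqrt(2)*a/2))*exp(sqrt(2)*a/2)


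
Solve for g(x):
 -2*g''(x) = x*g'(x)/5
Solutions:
 g(x) = C1 + C2*erf(sqrt(5)*x/10)


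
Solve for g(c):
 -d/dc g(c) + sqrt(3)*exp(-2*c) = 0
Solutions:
 g(c) = C1 - sqrt(3)*exp(-2*c)/2


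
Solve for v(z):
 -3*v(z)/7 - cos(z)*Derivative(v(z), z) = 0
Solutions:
 v(z) = C1*(sin(z) - 1)^(3/14)/(sin(z) + 1)^(3/14)


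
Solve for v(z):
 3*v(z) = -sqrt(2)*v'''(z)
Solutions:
 v(z) = C3*exp(-2^(5/6)*3^(1/3)*z/2) + (C1*sin(6^(5/6)*z/4) + C2*cos(6^(5/6)*z/4))*exp(2^(5/6)*3^(1/3)*z/4)


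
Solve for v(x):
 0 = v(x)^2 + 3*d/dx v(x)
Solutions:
 v(x) = 3/(C1 + x)


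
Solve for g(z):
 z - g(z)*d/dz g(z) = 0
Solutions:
 g(z) = -sqrt(C1 + z^2)
 g(z) = sqrt(C1 + z^2)


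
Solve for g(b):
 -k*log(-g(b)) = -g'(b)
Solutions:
 -li(-g(b)) = C1 + b*k


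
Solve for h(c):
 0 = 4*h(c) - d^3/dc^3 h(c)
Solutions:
 h(c) = C3*exp(2^(2/3)*c) + (C1*sin(2^(2/3)*sqrt(3)*c/2) + C2*cos(2^(2/3)*sqrt(3)*c/2))*exp(-2^(2/3)*c/2)


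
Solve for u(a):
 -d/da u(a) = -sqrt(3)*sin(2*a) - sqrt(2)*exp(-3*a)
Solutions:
 u(a) = C1 - sqrt(3)*cos(2*a)/2 - sqrt(2)*exp(-3*a)/3


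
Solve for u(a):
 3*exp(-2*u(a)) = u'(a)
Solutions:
 u(a) = log(-sqrt(C1 + 6*a))
 u(a) = log(C1 + 6*a)/2


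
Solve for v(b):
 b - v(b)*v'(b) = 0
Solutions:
 v(b) = -sqrt(C1 + b^2)
 v(b) = sqrt(C1 + b^2)


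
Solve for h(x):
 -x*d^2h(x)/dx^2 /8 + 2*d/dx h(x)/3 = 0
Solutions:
 h(x) = C1 + C2*x^(19/3)


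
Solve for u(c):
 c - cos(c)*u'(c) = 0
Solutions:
 u(c) = C1 + Integral(c/cos(c), c)


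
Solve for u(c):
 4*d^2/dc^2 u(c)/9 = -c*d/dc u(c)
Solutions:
 u(c) = C1 + C2*erf(3*sqrt(2)*c/4)


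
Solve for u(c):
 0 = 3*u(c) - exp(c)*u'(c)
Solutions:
 u(c) = C1*exp(-3*exp(-c))


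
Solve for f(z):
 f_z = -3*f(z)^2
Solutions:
 f(z) = 1/(C1 + 3*z)


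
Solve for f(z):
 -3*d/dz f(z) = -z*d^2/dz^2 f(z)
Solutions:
 f(z) = C1 + C2*z^4


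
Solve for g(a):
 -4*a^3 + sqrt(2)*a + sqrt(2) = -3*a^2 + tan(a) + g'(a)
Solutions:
 g(a) = C1 - a^4 + a^3 + sqrt(2)*a^2/2 + sqrt(2)*a + log(cos(a))


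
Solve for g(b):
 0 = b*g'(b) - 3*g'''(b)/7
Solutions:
 g(b) = C1 + Integral(C2*airyai(3^(2/3)*7^(1/3)*b/3) + C3*airybi(3^(2/3)*7^(1/3)*b/3), b)


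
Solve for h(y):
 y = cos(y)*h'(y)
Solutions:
 h(y) = C1 + Integral(y/cos(y), y)


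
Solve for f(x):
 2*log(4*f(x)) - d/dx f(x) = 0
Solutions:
 -Integral(1/(log(_y) + 2*log(2)), (_y, f(x)))/2 = C1 - x


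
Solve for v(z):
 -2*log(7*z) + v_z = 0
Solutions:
 v(z) = C1 + 2*z*log(z) - 2*z + z*log(49)


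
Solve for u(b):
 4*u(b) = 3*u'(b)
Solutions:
 u(b) = C1*exp(4*b/3)


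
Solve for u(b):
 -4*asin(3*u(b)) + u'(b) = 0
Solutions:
 Integral(1/asin(3*_y), (_y, u(b))) = C1 + 4*b


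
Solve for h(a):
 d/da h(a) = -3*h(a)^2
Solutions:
 h(a) = 1/(C1 + 3*a)


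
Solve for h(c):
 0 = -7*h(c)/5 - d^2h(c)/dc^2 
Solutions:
 h(c) = C1*sin(sqrt(35)*c/5) + C2*cos(sqrt(35)*c/5)


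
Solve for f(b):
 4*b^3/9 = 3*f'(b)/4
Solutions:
 f(b) = C1 + 4*b^4/27


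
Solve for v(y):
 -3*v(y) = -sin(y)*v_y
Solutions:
 v(y) = C1*(cos(y) - 1)^(3/2)/(cos(y) + 1)^(3/2)


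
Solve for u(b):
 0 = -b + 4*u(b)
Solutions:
 u(b) = b/4


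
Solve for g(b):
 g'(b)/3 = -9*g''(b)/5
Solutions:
 g(b) = C1 + C2*exp(-5*b/27)


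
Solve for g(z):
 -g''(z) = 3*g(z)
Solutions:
 g(z) = C1*sin(sqrt(3)*z) + C2*cos(sqrt(3)*z)


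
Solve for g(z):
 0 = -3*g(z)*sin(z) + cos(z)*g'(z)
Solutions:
 g(z) = C1/cos(z)^3


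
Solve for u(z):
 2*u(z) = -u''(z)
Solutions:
 u(z) = C1*sin(sqrt(2)*z) + C2*cos(sqrt(2)*z)


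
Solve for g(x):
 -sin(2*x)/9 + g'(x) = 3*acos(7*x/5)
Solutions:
 g(x) = C1 + 3*x*acos(7*x/5) - 3*sqrt(25 - 49*x^2)/7 - cos(2*x)/18


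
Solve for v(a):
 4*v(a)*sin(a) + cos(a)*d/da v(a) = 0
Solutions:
 v(a) = C1*cos(a)^4


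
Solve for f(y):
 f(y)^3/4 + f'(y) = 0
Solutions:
 f(y) = -sqrt(2)*sqrt(-1/(C1 - y))
 f(y) = sqrt(2)*sqrt(-1/(C1 - y))


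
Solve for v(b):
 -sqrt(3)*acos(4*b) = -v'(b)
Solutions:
 v(b) = C1 + sqrt(3)*(b*acos(4*b) - sqrt(1 - 16*b^2)/4)


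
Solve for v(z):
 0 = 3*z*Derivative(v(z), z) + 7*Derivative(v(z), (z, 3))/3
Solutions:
 v(z) = C1 + Integral(C2*airyai(-21^(2/3)*z/7) + C3*airybi(-21^(2/3)*z/7), z)


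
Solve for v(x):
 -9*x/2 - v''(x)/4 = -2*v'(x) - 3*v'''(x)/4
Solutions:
 v(x) = C1 + 9*x^2/8 + 9*x/32 + (C2*sin(sqrt(95)*x/6) + C3*cos(sqrt(95)*x/6))*exp(x/6)


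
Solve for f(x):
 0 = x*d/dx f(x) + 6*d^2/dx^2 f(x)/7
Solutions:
 f(x) = C1 + C2*erf(sqrt(21)*x/6)


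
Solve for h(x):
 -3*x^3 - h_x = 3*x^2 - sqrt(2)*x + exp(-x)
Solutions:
 h(x) = C1 - 3*x^4/4 - x^3 + sqrt(2)*x^2/2 + exp(-x)


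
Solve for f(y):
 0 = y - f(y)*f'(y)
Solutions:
 f(y) = -sqrt(C1 + y^2)
 f(y) = sqrt(C1 + y^2)


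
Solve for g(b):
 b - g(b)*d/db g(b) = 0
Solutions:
 g(b) = -sqrt(C1 + b^2)
 g(b) = sqrt(C1 + b^2)


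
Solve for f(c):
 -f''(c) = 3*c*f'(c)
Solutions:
 f(c) = C1 + C2*erf(sqrt(6)*c/2)


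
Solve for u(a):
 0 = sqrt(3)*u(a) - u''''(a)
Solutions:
 u(a) = C1*exp(-3^(1/8)*a) + C2*exp(3^(1/8)*a) + C3*sin(3^(1/8)*a) + C4*cos(3^(1/8)*a)


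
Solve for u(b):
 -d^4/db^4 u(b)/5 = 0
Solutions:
 u(b) = C1 + C2*b + C3*b^2 + C4*b^3


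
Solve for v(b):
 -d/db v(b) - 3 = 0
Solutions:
 v(b) = C1 - 3*b


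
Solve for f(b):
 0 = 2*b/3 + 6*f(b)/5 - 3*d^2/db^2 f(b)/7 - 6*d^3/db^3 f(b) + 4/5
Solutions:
 f(b) = C1*exp(-b*(5*5^(1/3)/(42*sqrt(777714) + 37039)^(1/3) + 10 + 5^(2/3)*(42*sqrt(777714) + 37039)^(1/3))/420)*sin(sqrt(3)*5^(1/3)*b*(-5^(1/3)*(42*sqrt(777714) + 37039)^(1/3) + 5/(42*sqrt(777714) + 37039)^(1/3))/420) + C2*exp(-b*(5*5^(1/3)/(42*sqrt(777714) + 37039)^(1/3) + 10 + 5^(2/3)*(42*sqrt(777714) + 37039)^(1/3))/420)*cos(sqrt(3)*5^(1/3)*b*(-5^(1/3)*(42*sqrt(777714) + 37039)^(1/3) + 5/(42*sqrt(777714) + 37039)^(1/3))/420) + C3*exp(b*(-5 + 5*5^(1/3)/(42*sqrt(777714) + 37039)^(1/3) + 5^(2/3)*(42*sqrt(777714) + 37039)^(1/3))/210) - 5*b/9 - 2/3


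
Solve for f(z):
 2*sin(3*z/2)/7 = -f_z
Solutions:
 f(z) = C1 + 4*cos(3*z/2)/21


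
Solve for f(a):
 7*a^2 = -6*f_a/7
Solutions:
 f(a) = C1 - 49*a^3/18


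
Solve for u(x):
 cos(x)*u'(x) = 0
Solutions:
 u(x) = C1


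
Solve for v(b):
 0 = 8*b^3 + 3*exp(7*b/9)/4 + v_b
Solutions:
 v(b) = C1 - 2*b^4 - 27*exp(7*b/9)/28


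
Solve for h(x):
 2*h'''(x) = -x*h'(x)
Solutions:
 h(x) = C1 + Integral(C2*airyai(-2^(2/3)*x/2) + C3*airybi(-2^(2/3)*x/2), x)


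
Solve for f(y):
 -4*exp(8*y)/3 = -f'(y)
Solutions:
 f(y) = C1 + exp(8*y)/6


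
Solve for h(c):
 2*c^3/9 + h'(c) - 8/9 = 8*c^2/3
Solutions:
 h(c) = C1 - c^4/18 + 8*c^3/9 + 8*c/9


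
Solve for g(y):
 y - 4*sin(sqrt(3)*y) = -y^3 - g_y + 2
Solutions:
 g(y) = C1 - y^4/4 - y^2/2 + 2*y - 4*sqrt(3)*cos(sqrt(3)*y)/3


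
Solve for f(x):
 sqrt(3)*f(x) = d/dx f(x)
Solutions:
 f(x) = C1*exp(sqrt(3)*x)


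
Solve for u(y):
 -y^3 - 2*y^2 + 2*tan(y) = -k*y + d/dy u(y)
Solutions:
 u(y) = C1 + k*y^2/2 - y^4/4 - 2*y^3/3 - 2*log(cos(y))


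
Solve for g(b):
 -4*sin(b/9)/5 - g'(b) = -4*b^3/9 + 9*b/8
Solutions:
 g(b) = C1 + b^4/9 - 9*b^2/16 + 36*cos(b/9)/5


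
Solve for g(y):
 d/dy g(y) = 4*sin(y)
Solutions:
 g(y) = C1 - 4*cos(y)


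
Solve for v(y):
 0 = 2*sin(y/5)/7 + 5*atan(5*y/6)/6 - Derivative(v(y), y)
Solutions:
 v(y) = C1 + 5*y*atan(5*y/6)/6 - log(25*y^2 + 36)/2 - 10*cos(y/5)/7


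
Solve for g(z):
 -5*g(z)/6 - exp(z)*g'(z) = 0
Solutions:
 g(z) = C1*exp(5*exp(-z)/6)


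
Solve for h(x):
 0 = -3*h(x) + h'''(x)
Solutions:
 h(x) = C3*exp(3^(1/3)*x) + (C1*sin(3^(5/6)*x/2) + C2*cos(3^(5/6)*x/2))*exp(-3^(1/3)*x/2)


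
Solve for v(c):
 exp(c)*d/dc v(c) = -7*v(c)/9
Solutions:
 v(c) = C1*exp(7*exp(-c)/9)


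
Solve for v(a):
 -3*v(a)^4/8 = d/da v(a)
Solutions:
 v(a) = (-3^(2/3)/3 - 3^(1/6)*I)*(1/(C1 + 3*a))^(1/3)
 v(a) = (-3^(2/3)/3 + 3^(1/6)*I)*(1/(C1 + 3*a))^(1/3)
 v(a) = 2*(1/(C1 + 9*a))^(1/3)


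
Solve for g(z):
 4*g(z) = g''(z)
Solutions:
 g(z) = C1*exp(-2*z) + C2*exp(2*z)


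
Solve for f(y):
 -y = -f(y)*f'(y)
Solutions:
 f(y) = -sqrt(C1 + y^2)
 f(y) = sqrt(C1 + y^2)


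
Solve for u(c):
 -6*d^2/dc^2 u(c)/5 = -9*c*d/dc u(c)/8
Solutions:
 u(c) = C1 + C2*erfi(sqrt(30)*c/8)


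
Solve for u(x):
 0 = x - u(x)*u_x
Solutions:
 u(x) = -sqrt(C1 + x^2)
 u(x) = sqrt(C1 + x^2)


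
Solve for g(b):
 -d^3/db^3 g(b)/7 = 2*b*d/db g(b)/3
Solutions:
 g(b) = C1 + Integral(C2*airyai(-14^(1/3)*3^(2/3)*b/3) + C3*airybi(-14^(1/3)*3^(2/3)*b/3), b)


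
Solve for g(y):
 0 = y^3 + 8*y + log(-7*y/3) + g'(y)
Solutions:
 g(y) = C1 - y^4/4 - 4*y^2 - y*log(-y) + y*(-log(7) + 1 + log(3))


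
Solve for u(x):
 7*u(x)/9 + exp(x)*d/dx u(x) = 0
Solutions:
 u(x) = C1*exp(7*exp(-x)/9)


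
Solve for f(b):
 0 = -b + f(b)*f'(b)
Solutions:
 f(b) = -sqrt(C1 + b^2)
 f(b) = sqrt(C1 + b^2)


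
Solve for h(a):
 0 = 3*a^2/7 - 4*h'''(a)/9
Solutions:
 h(a) = C1 + C2*a + C3*a^2 + 9*a^5/560


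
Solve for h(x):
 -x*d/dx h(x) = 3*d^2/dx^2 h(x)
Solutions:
 h(x) = C1 + C2*erf(sqrt(6)*x/6)


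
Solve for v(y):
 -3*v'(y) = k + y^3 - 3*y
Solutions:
 v(y) = C1 - k*y/3 - y^4/12 + y^2/2


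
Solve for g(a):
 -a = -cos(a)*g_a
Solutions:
 g(a) = C1 + Integral(a/cos(a), a)


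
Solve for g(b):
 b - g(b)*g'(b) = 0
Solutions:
 g(b) = -sqrt(C1 + b^2)
 g(b) = sqrt(C1 + b^2)


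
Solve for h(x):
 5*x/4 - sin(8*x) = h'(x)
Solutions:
 h(x) = C1 + 5*x^2/8 + cos(8*x)/8


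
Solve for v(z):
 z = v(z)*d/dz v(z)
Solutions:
 v(z) = -sqrt(C1 + z^2)
 v(z) = sqrt(C1 + z^2)


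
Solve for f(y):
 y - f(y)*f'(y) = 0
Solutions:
 f(y) = -sqrt(C1 + y^2)
 f(y) = sqrt(C1 + y^2)


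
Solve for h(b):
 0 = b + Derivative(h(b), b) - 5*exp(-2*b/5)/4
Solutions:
 h(b) = C1 - b^2/2 - 25*exp(-2*b/5)/8


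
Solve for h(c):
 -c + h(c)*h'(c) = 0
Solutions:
 h(c) = -sqrt(C1 + c^2)
 h(c) = sqrt(C1 + c^2)


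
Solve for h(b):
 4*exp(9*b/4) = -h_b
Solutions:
 h(b) = C1 - 16*exp(9*b/4)/9


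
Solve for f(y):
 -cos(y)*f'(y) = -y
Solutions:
 f(y) = C1 + Integral(y/cos(y), y)


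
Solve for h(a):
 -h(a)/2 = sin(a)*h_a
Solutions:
 h(a) = C1*(cos(a) + 1)^(1/4)/(cos(a) - 1)^(1/4)


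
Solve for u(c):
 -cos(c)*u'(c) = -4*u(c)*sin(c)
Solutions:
 u(c) = C1/cos(c)^4


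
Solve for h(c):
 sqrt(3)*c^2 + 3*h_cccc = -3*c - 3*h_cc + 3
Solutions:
 h(c) = C1 + C2*c + C3*sin(c) + C4*cos(c) - sqrt(3)*c^4/36 - c^3/6 + c^2*(3 + 2*sqrt(3))/6


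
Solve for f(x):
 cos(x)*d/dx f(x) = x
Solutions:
 f(x) = C1 + Integral(x/cos(x), x)


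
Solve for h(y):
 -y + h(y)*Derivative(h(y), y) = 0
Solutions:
 h(y) = -sqrt(C1 + y^2)
 h(y) = sqrt(C1 + y^2)


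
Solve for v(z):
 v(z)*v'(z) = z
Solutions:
 v(z) = -sqrt(C1 + z^2)
 v(z) = sqrt(C1 + z^2)


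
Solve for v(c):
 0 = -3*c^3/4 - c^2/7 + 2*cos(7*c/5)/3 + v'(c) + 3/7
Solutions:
 v(c) = C1 + 3*c^4/16 + c^3/21 - 3*c/7 - 10*sin(7*c/5)/21


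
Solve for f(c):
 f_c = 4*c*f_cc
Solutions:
 f(c) = C1 + C2*c^(5/4)


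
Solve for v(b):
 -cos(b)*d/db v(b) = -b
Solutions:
 v(b) = C1 + Integral(b/cos(b), b)


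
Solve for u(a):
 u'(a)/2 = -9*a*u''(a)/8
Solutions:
 u(a) = C1 + C2*a^(5/9)


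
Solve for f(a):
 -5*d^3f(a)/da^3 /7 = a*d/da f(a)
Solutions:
 f(a) = C1 + Integral(C2*airyai(-5^(2/3)*7^(1/3)*a/5) + C3*airybi(-5^(2/3)*7^(1/3)*a/5), a)


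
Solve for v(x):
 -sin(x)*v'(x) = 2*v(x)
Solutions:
 v(x) = C1*(cos(x) + 1)/(cos(x) - 1)


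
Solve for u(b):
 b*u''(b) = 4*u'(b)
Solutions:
 u(b) = C1 + C2*b^5


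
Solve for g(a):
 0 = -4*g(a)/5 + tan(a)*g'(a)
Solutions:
 g(a) = C1*sin(a)^(4/5)


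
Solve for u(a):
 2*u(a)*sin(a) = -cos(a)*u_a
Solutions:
 u(a) = C1*cos(a)^2


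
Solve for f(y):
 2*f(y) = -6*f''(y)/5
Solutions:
 f(y) = C1*sin(sqrt(15)*y/3) + C2*cos(sqrt(15)*y/3)


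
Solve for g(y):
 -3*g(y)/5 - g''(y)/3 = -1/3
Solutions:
 g(y) = C1*sin(3*sqrt(5)*y/5) + C2*cos(3*sqrt(5)*y/5) + 5/9


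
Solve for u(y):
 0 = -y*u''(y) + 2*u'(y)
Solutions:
 u(y) = C1 + C2*y^3


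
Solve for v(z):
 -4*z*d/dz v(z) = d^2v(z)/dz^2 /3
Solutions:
 v(z) = C1 + C2*erf(sqrt(6)*z)


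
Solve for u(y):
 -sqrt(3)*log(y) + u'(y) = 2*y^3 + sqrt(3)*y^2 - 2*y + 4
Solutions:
 u(y) = C1 + y^4/2 + sqrt(3)*y^3/3 - y^2 + sqrt(3)*y*log(y) - sqrt(3)*y + 4*y


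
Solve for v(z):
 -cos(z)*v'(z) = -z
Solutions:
 v(z) = C1 + Integral(z/cos(z), z)


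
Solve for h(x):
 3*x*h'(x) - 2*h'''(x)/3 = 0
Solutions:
 h(x) = C1 + Integral(C2*airyai(6^(2/3)*x/2) + C3*airybi(6^(2/3)*x/2), x)


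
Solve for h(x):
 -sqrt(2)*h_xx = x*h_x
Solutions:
 h(x) = C1 + C2*erf(2^(1/4)*x/2)


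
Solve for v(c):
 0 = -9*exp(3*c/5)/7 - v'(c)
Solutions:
 v(c) = C1 - 15*exp(3*c/5)/7


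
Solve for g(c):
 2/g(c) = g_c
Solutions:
 g(c) = -sqrt(C1 + 4*c)
 g(c) = sqrt(C1 + 4*c)


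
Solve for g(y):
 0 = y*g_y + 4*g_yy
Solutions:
 g(y) = C1 + C2*erf(sqrt(2)*y/4)


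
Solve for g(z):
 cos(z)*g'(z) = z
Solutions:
 g(z) = C1 + Integral(z/cos(z), z)


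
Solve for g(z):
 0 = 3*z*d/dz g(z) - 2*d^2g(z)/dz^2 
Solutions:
 g(z) = C1 + C2*erfi(sqrt(3)*z/2)


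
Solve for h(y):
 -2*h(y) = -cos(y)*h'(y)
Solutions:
 h(y) = C1*(sin(y) + 1)/(sin(y) - 1)


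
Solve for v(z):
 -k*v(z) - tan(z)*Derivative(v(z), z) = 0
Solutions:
 v(z) = C1*exp(-k*log(sin(z)))


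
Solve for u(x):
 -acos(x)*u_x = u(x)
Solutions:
 u(x) = C1*exp(-Integral(1/acos(x), x))


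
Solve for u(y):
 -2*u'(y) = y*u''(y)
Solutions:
 u(y) = C1 + C2/y


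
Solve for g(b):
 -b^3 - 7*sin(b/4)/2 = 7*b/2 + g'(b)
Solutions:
 g(b) = C1 - b^4/4 - 7*b^2/4 + 14*cos(b/4)


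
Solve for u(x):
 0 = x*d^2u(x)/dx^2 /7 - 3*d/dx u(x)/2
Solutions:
 u(x) = C1 + C2*x^(23/2)


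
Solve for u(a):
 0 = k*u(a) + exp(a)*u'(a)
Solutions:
 u(a) = C1*exp(k*exp(-a))


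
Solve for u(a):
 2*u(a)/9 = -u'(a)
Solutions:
 u(a) = C1*exp(-2*a/9)


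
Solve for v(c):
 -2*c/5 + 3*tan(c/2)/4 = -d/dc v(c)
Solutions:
 v(c) = C1 + c^2/5 + 3*log(cos(c/2))/2


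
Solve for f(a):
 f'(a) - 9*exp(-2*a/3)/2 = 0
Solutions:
 f(a) = C1 - 27*exp(-2*a/3)/4


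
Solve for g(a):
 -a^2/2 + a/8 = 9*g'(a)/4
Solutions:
 g(a) = C1 - 2*a^3/27 + a^2/36


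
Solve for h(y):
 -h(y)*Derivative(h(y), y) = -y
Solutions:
 h(y) = -sqrt(C1 + y^2)
 h(y) = sqrt(C1 + y^2)


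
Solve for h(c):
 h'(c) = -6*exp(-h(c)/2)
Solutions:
 h(c) = 2*log(C1 - 3*c)


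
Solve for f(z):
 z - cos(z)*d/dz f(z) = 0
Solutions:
 f(z) = C1 + Integral(z/cos(z), z)


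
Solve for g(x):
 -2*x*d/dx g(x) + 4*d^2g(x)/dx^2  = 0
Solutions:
 g(x) = C1 + C2*erfi(x/2)


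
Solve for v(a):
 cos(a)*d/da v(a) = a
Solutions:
 v(a) = C1 + Integral(a/cos(a), a)


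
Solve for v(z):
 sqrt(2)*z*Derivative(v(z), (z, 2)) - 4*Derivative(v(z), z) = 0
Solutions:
 v(z) = C1 + C2*z^(1 + 2*sqrt(2))


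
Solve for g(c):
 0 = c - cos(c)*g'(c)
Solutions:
 g(c) = C1 + Integral(c/cos(c), c)


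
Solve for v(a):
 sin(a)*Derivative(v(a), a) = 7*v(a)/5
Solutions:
 v(a) = C1*(cos(a) - 1)^(7/10)/(cos(a) + 1)^(7/10)


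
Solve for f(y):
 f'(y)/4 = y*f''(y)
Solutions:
 f(y) = C1 + C2*y^(5/4)


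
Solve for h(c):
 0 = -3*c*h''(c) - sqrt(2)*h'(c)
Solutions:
 h(c) = C1 + C2*c^(1 - sqrt(2)/3)


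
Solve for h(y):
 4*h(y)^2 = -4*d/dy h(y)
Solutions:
 h(y) = 1/(C1 + y)


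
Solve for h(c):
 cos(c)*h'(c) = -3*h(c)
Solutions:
 h(c) = C1*(sin(c) - 1)^(3/2)/(sin(c) + 1)^(3/2)


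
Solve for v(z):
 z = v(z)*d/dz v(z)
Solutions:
 v(z) = -sqrt(C1 + z^2)
 v(z) = sqrt(C1 + z^2)


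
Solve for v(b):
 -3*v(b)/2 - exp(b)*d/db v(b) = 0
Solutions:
 v(b) = C1*exp(3*exp(-b)/2)


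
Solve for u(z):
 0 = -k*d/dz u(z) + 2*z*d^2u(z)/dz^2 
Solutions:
 u(z) = C1 + z^(re(k)/2 + 1)*(C2*sin(log(z)*Abs(im(k))/2) + C3*cos(log(z)*im(k)/2))


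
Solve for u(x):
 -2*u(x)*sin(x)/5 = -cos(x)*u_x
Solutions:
 u(x) = C1/cos(x)^(2/5)


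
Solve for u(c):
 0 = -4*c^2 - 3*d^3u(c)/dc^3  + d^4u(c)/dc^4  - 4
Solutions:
 u(c) = C1 + C2*c + C3*c^2 + C4*exp(3*c) - c^5/45 - c^4/27 - 22*c^3/81


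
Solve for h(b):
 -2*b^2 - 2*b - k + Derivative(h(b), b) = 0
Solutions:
 h(b) = C1 + 2*b^3/3 + b^2 + b*k


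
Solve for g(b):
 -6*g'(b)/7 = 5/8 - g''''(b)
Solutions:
 g(b) = C1 + C4*exp(6^(1/3)*7^(2/3)*b/7) - 35*b/48 + (C2*sin(2^(1/3)*3^(5/6)*7^(2/3)*b/14) + C3*cos(2^(1/3)*3^(5/6)*7^(2/3)*b/14))*exp(-6^(1/3)*7^(2/3)*b/14)


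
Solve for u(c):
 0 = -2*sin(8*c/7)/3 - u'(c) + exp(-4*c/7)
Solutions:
 u(c) = C1 + 7*cos(8*c/7)/12 - 7*exp(-4*c/7)/4


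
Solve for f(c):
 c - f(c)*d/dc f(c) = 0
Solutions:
 f(c) = -sqrt(C1 + c^2)
 f(c) = sqrt(C1 + c^2)


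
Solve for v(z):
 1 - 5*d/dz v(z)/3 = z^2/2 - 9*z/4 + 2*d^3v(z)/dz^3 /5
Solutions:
 v(z) = C1 + C2*sin(5*sqrt(6)*z/6) + C3*cos(5*sqrt(6)*z/6) - z^3/10 + 27*z^2/40 + 93*z/125


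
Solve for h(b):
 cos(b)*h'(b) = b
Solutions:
 h(b) = C1 + Integral(b/cos(b), b)


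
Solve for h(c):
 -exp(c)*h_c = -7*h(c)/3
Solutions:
 h(c) = C1*exp(-7*exp(-c)/3)


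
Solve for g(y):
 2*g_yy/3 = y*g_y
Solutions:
 g(y) = C1 + C2*erfi(sqrt(3)*y/2)


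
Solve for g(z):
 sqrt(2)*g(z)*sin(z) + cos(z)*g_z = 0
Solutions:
 g(z) = C1*cos(z)^(sqrt(2))


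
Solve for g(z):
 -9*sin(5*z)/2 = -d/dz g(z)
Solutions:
 g(z) = C1 - 9*cos(5*z)/10


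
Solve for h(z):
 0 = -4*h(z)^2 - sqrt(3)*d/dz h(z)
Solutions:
 h(z) = 3/(C1 + 4*sqrt(3)*z)


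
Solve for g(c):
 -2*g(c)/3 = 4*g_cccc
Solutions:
 g(c) = (C1*sin(2^(1/4)*3^(3/4)*c/6) + C2*cos(2^(1/4)*3^(3/4)*c/6))*exp(-2^(1/4)*3^(3/4)*c/6) + (C3*sin(2^(1/4)*3^(3/4)*c/6) + C4*cos(2^(1/4)*3^(3/4)*c/6))*exp(2^(1/4)*3^(3/4)*c/6)


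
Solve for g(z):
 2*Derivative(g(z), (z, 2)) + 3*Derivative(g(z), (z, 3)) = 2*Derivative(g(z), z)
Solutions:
 g(z) = C1 + C2*exp(z*(-1 + sqrt(7))/3) + C3*exp(-z*(1 + sqrt(7))/3)


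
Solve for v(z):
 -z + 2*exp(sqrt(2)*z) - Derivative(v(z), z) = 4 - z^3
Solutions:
 v(z) = C1 + z^4/4 - z^2/2 - 4*z + sqrt(2)*exp(sqrt(2)*z)


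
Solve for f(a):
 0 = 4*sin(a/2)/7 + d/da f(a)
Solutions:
 f(a) = C1 + 8*cos(a/2)/7


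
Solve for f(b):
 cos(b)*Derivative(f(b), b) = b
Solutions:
 f(b) = C1 + Integral(b/cos(b), b)


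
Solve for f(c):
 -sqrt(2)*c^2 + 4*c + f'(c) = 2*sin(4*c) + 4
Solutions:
 f(c) = C1 + sqrt(2)*c^3/3 - 2*c^2 + 4*c - cos(4*c)/2


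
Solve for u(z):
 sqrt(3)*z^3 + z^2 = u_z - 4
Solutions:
 u(z) = C1 + sqrt(3)*z^4/4 + z^3/3 + 4*z


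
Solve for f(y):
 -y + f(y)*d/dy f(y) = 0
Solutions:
 f(y) = -sqrt(C1 + y^2)
 f(y) = sqrt(C1 + y^2)


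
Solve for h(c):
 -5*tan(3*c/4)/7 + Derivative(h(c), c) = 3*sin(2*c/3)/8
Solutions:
 h(c) = C1 - 20*log(cos(3*c/4))/21 - 9*cos(2*c/3)/16


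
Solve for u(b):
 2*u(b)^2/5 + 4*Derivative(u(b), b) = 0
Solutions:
 u(b) = 10/(C1 + b)


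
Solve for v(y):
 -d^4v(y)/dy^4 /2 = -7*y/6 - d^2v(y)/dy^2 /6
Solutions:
 v(y) = C1 + C2*y + C3*exp(-sqrt(3)*y/3) + C4*exp(sqrt(3)*y/3) - 7*y^3/6


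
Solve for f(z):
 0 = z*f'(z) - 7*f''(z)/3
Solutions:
 f(z) = C1 + C2*erfi(sqrt(42)*z/14)


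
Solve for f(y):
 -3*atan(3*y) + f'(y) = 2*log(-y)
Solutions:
 f(y) = C1 + 2*y*log(-y) + 3*y*atan(3*y) - 2*y - log(9*y^2 + 1)/2


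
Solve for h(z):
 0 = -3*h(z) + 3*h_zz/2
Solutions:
 h(z) = C1*exp(-sqrt(2)*z) + C2*exp(sqrt(2)*z)


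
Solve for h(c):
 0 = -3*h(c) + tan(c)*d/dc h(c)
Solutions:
 h(c) = C1*sin(c)^3


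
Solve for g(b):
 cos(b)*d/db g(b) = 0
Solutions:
 g(b) = C1


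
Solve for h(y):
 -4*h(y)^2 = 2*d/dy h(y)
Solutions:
 h(y) = 1/(C1 + 2*y)


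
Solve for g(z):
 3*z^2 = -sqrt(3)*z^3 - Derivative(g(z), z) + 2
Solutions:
 g(z) = C1 - sqrt(3)*z^4/4 - z^3 + 2*z


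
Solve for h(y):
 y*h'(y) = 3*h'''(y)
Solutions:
 h(y) = C1 + Integral(C2*airyai(3^(2/3)*y/3) + C3*airybi(3^(2/3)*y/3), y)


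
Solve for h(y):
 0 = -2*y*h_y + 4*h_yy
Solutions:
 h(y) = C1 + C2*erfi(y/2)


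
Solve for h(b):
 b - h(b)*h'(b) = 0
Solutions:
 h(b) = -sqrt(C1 + b^2)
 h(b) = sqrt(C1 + b^2)


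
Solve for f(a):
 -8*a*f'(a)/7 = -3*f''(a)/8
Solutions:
 f(a) = C1 + C2*erfi(4*sqrt(42)*a/21)


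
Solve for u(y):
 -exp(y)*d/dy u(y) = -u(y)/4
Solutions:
 u(y) = C1*exp(-exp(-y)/4)


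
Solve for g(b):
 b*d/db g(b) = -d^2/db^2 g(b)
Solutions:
 g(b) = C1 + C2*erf(sqrt(2)*b/2)


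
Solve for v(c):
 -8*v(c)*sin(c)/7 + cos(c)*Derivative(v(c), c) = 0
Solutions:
 v(c) = C1/cos(c)^(8/7)


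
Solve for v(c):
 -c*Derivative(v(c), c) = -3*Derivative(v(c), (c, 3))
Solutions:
 v(c) = C1 + Integral(C2*airyai(3^(2/3)*c/3) + C3*airybi(3^(2/3)*c/3), c)


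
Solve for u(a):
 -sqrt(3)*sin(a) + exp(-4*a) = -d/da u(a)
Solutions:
 u(a) = C1 - sqrt(3)*cos(a) + exp(-4*a)/4


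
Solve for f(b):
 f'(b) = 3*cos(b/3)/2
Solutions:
 f(b) = C1 + 9*sin(b/3)/2


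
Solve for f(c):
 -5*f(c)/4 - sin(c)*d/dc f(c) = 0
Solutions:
 f(c) = C1*(cos(c) + 1)^(5/8)/(cos(c) - 1)^(5/8)


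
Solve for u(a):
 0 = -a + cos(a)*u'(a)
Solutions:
 u(a) = C1 + Integral(a/cos(a), a)


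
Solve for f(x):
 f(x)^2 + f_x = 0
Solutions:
 f(x) = 1/(C1 + x)


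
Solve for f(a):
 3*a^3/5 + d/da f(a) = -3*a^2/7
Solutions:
 f(a) = C1 - 3*a^4/20 - a^3/7


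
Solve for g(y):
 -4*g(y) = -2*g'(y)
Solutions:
 g(y) = C1*exp(2*y)


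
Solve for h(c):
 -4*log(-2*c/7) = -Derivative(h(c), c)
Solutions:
 h(c) = C1 + 4*c*log(-c) + 4*c*(-log(7) - 1 + log(2))


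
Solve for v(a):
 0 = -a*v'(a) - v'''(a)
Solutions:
 v(a) = C1 + Integral(C2*airyai(-a) + C3*airybi(-a), a)


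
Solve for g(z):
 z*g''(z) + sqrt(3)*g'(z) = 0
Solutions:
 g(z) = C1 + C2*z^(1 - sqrt(3))


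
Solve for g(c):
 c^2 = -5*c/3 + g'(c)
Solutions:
 g(c) = C1 + c^3/3 + 5*c^2/6


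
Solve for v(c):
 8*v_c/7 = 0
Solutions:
 v(c) = C1


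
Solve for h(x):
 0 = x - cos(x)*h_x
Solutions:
 h(x) = C1 + Integral(x/cos(x), x)


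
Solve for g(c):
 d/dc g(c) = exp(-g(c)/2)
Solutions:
 g(c) = 2*log(C1 + c/2)


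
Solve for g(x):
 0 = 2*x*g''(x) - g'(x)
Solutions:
 g(x) = C1 + C2*x^(3/2)


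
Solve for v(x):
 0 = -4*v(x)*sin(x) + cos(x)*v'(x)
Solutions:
 v(x) = C1/cos(x)^4


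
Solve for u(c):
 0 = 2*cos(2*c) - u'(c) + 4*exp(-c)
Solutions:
 u(c) = C1 + sin(2*c) - 4*exp(-c)


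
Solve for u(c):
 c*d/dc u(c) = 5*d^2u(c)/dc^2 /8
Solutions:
 u(c) = C1 + C2*erfi(2*sqrt(5)*c/5)


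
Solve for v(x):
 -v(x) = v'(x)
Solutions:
 v(x) = C1*exp(-x)


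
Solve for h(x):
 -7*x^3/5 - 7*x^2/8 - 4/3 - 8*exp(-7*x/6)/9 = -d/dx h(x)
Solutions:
 h(x) = C1 + 7*x^4/20 + 7*x^3/24 + 4*x/3 - 16*exp(-7*x/6)/21


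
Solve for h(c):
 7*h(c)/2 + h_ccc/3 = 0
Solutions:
 h(c) = C3*exp(-2^(2/3)*21^(1/3)*c/2) + (C1*sin(2^(2/3)*3^(5/6)*7^(1/3)*c/4) + C2*cos(2^(2/3)*3^(5/6)*7^(1/3)*c/4))*exp(2^(2/3)*21^(1/3)*c/4)


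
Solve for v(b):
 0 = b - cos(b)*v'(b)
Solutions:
 v(b) = C1 + Integral(b/cos(b), b)


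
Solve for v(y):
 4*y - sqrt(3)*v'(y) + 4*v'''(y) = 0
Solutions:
 v(y) = C1 + C2*exp(-3^(1/4)*y/2) + C3*exp(3^(1/4)*y/2) + 2*sqrt(3)*y^2/3


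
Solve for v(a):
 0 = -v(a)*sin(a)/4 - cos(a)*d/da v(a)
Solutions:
 v(a) = C1*cos(a)^(1/4)


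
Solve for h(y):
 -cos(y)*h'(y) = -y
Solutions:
 h(y) = C1 + Integral(y/cos(y), y)


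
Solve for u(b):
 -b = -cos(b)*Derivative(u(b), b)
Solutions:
 u(b) = C1 + Integral(b/cos(b), b)


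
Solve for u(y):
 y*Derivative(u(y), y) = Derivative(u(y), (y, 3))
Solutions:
 u(y) = C1 + Integral(C2*airyai(y) + C3*airybi(y), y)


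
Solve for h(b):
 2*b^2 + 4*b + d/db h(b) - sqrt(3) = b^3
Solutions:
 h(b) = C1 + b^4/4 - 2*b^3/3 - 2*b^2 + sqrt(3)*b


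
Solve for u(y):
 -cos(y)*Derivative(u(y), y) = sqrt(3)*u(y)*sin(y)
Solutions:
 u(y) = C1*cos(y)^(sqrt(3))


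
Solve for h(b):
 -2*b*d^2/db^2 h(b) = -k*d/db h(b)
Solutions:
 h(b) = C1 + b^(re(k)/2 + 1)*(C2*sin(log(b)*Abs(im(k))/2) + C3*cos(log(b)*im(k)/2))


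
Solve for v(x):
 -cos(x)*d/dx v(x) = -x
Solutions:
 v(x) = C1 + Integral(x/cos(x), x)


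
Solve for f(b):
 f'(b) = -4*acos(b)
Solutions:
 f(b) = C1 - 4*b*acos(b) + 4*sqrt(1 - b^2)


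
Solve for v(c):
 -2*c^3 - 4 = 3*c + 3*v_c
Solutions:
 v(c) = C1 - c^4/6 - c^2/2 - 4*c/3


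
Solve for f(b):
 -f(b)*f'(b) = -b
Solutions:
 f(b) = -sqrt(C1 + b^2)
 f(b) = sqrt(C1 + b^2)


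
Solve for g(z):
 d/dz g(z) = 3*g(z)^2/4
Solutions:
 g(z) = -4/(C1 + 3*z)


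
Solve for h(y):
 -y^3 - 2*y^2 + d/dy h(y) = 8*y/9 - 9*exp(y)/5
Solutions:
 h(y) = C1 + y^4/4 + 2*y^3/3 + 4*y^2/9 - 9*exp(y)/5


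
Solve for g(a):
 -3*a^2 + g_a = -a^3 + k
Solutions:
 g(a) = C1 - a^4/4 + a^3 + a*k


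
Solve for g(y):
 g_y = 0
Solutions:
 g(y) = C1


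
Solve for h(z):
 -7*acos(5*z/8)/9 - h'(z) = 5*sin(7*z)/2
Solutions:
 h(z) = C1 - 7*z*acos(5*z/8)/9 + 7*sqrt(64 - 25*z^2)/45 + 5*cos(7*z)/14


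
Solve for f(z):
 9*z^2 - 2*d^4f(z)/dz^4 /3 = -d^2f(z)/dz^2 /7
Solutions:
 f(z) = C1 + C2*z + C3*exp(-sqrt(42)*z/14) + C4*exp(sqrt(42)*z/14) - 21*z^4/4 - 294*z^2


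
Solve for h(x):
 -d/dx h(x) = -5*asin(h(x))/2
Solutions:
 Integral(1/asin(_y), (_y, h(x))) = C1 + 5*x/2


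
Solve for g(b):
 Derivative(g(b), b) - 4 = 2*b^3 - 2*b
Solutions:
 g(b) = C1 + b^4/2 - b^2 + 4*b


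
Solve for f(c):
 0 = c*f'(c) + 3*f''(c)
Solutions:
 f(c) = C1 + C2*erf(sqrt(6)*c/6)


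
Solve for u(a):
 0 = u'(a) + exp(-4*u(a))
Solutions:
 u(a) = log(-I*(C1 - 4*a)^(1/4))
 u(a) = log(I*(C1 - 4*a)^(1/4))
 u(a) = log(-(C1 - 4*a)^(1/4))
 u(a) = log(C1 - 4*a)/4


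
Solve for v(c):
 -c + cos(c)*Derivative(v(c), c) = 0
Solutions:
 v(c) = C1 + Integral(c/cos(c), c)


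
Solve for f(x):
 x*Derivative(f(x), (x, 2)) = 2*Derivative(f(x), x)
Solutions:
 f(x) = C1 + C2*x^3


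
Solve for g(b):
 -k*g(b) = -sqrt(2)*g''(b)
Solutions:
 g(b) = C1*exp(-2^(3/4)*b*sqrt(k)/2) + C2*exp(2^(3/4)*b*sqrt(k)/2)


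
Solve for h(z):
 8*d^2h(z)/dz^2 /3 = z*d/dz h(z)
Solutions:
 h(z) = C1 + C2*erfi(sqrt(3)*z/4)


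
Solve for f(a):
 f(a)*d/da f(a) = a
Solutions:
 f(a) = -sqrt(C1 + a^2)
 f(a) = sqrt(C1 + a^2)


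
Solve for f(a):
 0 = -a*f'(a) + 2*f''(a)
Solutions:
 f(a) = C1 + C2*erfi(a/2)


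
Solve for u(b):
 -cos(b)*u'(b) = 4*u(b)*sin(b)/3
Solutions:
 u(b) = C1*cos(b)^(4/3)


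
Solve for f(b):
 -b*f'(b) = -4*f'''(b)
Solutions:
 f(b) = C1 + Integral(C2*airyai(2^(1/3)*b/2) + C3*airybi(2^(1/3)*b/2), b)


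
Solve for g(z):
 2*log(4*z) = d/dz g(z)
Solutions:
 g(z) = C1 + 2*z*log(z) - 2*z + z*log(16)


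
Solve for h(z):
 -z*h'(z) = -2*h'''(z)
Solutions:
 h(z) = C1 + Integral(C2*airyai(2^(2/3)*z/2) + C3*airybi(2^(2/3)*z/2), z)


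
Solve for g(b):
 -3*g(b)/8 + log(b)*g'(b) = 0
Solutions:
 g(b) = C1*exp(3*li(b)/8)


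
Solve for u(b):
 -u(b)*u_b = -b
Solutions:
 u(b) = -sqrt(C1 + b^2)
 u(b) = sqrt(C1 + b^2)


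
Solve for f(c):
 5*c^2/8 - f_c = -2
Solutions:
 f(c) = C1 + 5*c^3/24 + 2*c


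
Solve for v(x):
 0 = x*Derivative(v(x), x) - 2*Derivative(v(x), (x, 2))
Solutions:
 v(x) = C1 + C2*erfi(x/2)


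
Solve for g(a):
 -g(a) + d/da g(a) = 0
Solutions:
 g(a) = C1*exp(a)


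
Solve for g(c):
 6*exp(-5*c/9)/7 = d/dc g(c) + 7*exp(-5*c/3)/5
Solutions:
 g(c) = C1 + 21*exp(-5*c/3)/25 - 54*exp(-5*c/9)/35


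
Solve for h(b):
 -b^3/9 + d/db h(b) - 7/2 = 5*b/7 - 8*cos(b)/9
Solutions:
 h(b) = C1 + b^4/36 + 5*b^2/14 + 7*b/2 - 8*sin(b)/9


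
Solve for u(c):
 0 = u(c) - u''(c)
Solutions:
 u(c) = C1*exp(-c) + C2*exp(c)


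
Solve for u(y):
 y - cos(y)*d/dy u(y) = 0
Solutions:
 u(y) = C1 + Integral(y/cos(y), y)


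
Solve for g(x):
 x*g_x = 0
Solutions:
 g(x) = C1


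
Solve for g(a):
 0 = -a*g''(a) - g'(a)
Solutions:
 g(a) = C1 + C2*log(a)


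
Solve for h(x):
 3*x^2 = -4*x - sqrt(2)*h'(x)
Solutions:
 h(x) = C1 - sqrt(2)*x^3/2 - sqrt(2)*x^2


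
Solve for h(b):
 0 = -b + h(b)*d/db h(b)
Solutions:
 h(b) = -sqrt(C1 + b^2)
 h(b) = sqrt(C1 + b^2)


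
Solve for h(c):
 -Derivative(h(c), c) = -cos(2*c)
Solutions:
 h(c) = C1 + sin(2*c)/2


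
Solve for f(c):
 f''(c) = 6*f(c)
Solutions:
 f(c) = C1*exp(-sqrt(6)*c) + C2*exp(sqrt(6)*c)


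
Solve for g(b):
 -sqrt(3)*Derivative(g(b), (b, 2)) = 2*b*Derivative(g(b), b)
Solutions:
 g(b) = C1 + C2*erf(3^(3/4)*b/3)


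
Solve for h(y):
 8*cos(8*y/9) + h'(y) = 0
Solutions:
 h(y) = C1 - 9*sin(8*y/9)


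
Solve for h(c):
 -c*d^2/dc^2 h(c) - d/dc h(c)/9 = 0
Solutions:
 h(c) = C1 + C2*c^(8/9)


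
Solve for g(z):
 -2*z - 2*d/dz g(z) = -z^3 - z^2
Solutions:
 g(z) = C1 + z^4/8 + z^3/6 - z^2/2


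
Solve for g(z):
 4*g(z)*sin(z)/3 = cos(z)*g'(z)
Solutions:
 g(z) = C1/cos(z)^(4/3)


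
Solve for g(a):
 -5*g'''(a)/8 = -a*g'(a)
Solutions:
 g(a) = C1 + Integral(C2*airyai(2*5^(2/3)*a/5) + C3*airybi(2*5^(2/3)*a/5), a)


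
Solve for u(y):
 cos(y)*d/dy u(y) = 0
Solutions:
 u(y) = C1


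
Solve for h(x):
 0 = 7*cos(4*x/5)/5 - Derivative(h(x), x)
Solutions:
 h(x) = C1 + 7*sin(4*x/5)/4


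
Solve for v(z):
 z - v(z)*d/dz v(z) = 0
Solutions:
 v(z) = -sqrt(C1 + z^2)
 v(z) = sqrt(C1 + z^2)


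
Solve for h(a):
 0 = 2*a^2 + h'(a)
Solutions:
 h(a) = C1 - 2*a^3/3


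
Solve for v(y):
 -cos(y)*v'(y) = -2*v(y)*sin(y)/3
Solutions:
 v(y) = C1/cos(y)^(2/3)


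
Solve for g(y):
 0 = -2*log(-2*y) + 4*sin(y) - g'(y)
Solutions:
 g(y) = C1 - 2*y*log(-y) - 2*y*log(2) + 2*y - 4*cos(y)


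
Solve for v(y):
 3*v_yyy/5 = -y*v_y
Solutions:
 v(y) = C1 + Integral(C2*airyai(-3^(2/3)*5^(1/3)*y/3) + C3*airybi(-3^(2/3)*5^(1/3)*y/3), y)


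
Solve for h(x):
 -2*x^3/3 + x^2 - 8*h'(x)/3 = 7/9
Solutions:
 h(x) = C1 - x^4/16 + x^3/8 - 7*x/24


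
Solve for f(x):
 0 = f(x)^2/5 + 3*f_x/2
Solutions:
 f(x) = 15/(C1 + 2*x)


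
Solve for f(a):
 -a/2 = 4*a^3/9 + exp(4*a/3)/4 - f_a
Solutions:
 f(a) = C1 + a^4/9 + a^2/4 + 3*exp(4*a/3)/16


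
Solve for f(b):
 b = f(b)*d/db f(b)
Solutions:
 f(b) = -sqrt(C1 + b^2)
 f(b) = sqrt(C1 + b^2)


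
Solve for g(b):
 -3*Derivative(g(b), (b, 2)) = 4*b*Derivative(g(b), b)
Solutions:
 g(b) = C1 + C2*erf(sqrt(6)*b/3)


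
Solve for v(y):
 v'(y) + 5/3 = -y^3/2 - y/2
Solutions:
 v(y) = C1 - y^4/8 - y^2/4 - 5*y/3


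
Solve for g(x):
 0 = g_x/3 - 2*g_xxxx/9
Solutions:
 g(x) = C1 + C4*exp(2^(2/3)*3^(1/3)*x/2) + (C2*sin(2^(2/3)*3^(5/6)*x/4) + C3*cos(2^(2/3)*3^(5/6)*x/4))*exp(-2^(2/3)*3^(1/3)*x/4)


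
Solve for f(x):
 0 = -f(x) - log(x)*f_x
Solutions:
 f(x) = C1*exp(-li(x))


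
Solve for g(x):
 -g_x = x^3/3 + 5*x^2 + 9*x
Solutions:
 g(x) = C1 - x^4/12 - 5*x^3/3 - 9*x^2/2


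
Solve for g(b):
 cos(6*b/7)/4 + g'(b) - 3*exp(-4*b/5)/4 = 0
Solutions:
 g(b) = C1 - 7*sin(6*b/7)/24 - 15*exp(-4*b/5)/16


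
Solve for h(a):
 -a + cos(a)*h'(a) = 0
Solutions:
 h(a) = C1 + Integral(a/cos(a), a)


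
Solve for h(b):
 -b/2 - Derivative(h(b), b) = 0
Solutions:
 h(b) = C1 - b^2/4


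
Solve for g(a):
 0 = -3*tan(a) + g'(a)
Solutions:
 g(a) = C1 - 3*log(cos(a))


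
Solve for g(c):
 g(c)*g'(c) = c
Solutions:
 g(c) = -sqrt(C1 + c^2)
 g(c) = sqrt(C1 + c^2)


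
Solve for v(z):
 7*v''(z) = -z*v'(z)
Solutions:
 v(z) = C1 + C2*erf(sqrt(14)*z/14)


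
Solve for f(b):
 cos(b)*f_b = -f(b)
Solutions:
 f(b) = C1*sqrt(sin(b) - 1)/sqrt(sin(b) + 1)


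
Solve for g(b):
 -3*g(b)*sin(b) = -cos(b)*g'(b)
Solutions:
 g(b) = C1/cos(b)^3


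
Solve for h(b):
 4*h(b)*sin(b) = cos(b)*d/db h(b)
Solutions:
 h(b) = C1/cos(b)^4


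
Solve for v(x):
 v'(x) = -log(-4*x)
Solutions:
 v(x) = C1 - x*log(-x) + x*(1 - 2*log(2))


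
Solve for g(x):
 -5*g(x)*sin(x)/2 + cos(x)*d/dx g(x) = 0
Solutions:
 g(x) = C1/cos(x)^(5/2)


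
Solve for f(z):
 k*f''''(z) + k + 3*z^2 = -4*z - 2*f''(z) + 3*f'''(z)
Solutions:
 f(z) = C1 + C2*z + C3*exp(z*(3 - sqrt(9 - 8*k))/(2*k)) + C4*exp(z*(sqrt(9 - 8*k) + 3)/(2*k)) - z^4/8 - 13*z^3/12 + z^2*(4*k - 39)/8


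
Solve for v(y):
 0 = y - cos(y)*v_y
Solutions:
 v(y) = C1 + Integral(y/cos(y), y)


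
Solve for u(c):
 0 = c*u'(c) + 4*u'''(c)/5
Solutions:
 u(c) = C1 + Integral(C2*airyai(-10^(1/3)*c/2) + C3*airybi(-10^(1/3)*c/2), c)


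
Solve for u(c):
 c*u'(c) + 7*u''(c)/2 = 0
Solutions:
 u(c) = C1 + C2*erf(sqrt(7)*c/7)
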